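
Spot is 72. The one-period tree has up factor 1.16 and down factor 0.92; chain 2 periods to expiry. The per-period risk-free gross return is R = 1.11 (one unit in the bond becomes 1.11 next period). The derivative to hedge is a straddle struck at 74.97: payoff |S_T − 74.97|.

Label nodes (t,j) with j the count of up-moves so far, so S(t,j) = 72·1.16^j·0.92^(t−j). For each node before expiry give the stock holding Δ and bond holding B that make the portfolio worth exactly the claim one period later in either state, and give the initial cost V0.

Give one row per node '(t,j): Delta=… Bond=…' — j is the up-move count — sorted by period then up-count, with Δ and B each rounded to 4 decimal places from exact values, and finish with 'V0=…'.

(0,0): Delta=0.6952 Bond=-37.9164
(1,0): Delta=-0.7649 Bond=54.6357
(1,1): Delta=1.0000 Bond=-67.5405
V0=12.1411

Since d<R<u, set p* = (R−d)/(u−d) = 0.7917; price each node as the discounted p*-expectation of its children.
Payoff layer (t=2): V(2,0)=14.0292, V(2,1)=1.8684, V(2,2)=21.9132
Node (1,0) S=66.2400: V=(p*·1.8684+(1−p*)·14.0292)/1.11=3.9657; Δ=(1.8684−14.0292)/(76.8384−60.9408)=-0.7649; B=V−Δ·S=54.6357
Node (1,1) S=83.5200: V=(p*·21.9132+(1−p*)·1.8684)/1.11=15.9795; Δ=(21.9132−1.8684)/(96.8832−76.8384)=1.0000; B=V−Δ·S=-67.5405
Node (0,0) S=72.0000: V=(p*·15.9795+(1−p*)·3.9657)/1.11=12.1411; Δ=(15.9795−3.9657)/(83.5200−66.2400)=0.6952; B=V−Δ·S=-37.9164
Self-financing check: at every node Δ·S+B equals the discounted successor values.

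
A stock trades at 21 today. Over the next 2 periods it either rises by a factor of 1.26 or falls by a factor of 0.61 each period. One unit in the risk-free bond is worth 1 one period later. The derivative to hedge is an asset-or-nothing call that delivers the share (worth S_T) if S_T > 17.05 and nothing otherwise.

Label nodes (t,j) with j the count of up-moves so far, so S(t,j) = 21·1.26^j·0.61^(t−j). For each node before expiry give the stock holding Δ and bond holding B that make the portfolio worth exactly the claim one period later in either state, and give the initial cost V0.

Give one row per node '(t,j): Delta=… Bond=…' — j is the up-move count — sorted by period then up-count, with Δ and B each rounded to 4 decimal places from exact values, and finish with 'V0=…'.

(0,0): Delta=1.4655 Bond=-18.7728
(1,0): Delta=0.0000 Bond=0.0000
(1,1): Delta=1.9385 Bond=-31.2879
V0=12.0023

Since d<R<u, set p* = (R−d)/(u−d) = 0.6000; price each node as the discounted p*-expectation of its children.
Payoff layer (t=2): V(2,0)=0.0000, V(2,1)=0.0000, V(2,2)=33.3396
Node (1,0) S=12.8100: V=(p*·0.0000+(1−p*)·0.0000)/1=0.0000; Δ=(0.0000−0.0000)/(16.1406−7.8141)=0.0000; B=V−Δ·S=0.0000
Node (1,1) S=26.4600: V=(p*·33.3396+(1−p*)·0.0000)/1=20.0038; Δ=(33.3396−0.0000)/(33.3396−16.1406)=1.9385; B=V−Δ·S=-31.2879
Node (0,0) S=21.0000: V=(p*·20.0038+(1−p*)·0.0000)/1=12.0023; Δ=(20.0038−0.0000)/(26.4600−12.8100)=1.4655; B=V−Δ·S=-18.7728
The time-0 hedge costs 12.0023, which is the no-arbitrage price.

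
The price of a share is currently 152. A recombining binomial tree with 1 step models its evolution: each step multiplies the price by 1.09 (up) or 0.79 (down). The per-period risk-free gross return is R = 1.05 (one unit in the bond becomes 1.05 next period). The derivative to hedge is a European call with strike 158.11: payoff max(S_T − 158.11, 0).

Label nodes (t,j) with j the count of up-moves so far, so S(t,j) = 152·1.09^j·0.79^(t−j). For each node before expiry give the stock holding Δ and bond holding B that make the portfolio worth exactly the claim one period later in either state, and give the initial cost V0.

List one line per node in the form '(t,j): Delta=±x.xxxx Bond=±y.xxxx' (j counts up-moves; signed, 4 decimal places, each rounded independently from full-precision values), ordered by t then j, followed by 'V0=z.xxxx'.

Risk-neutral probability p* = (R−d)/(u−d) = (1.05−0.79)/(1.09−0.79) = 0.8667.
Terminal values V(1,·): V(1,0)=0.0000, V(1,1)=7.5700
(0,0): S=152.0000. Δ = (V_up−V_dn)/(S_up−S_dn) = (7.5700−0.0000)/(165.6800−120.0800) = 0.1660. V = [p*·7.5700 + (1−p*)·0.0000]/1.05 = 6.2483. B = V − Δ·S = -18.9851.
Self-financing check: at every node Δ·S+B equals the discounted successor values.

(0,0): Delta=0.1660 Bond=-18.9851
V0=6.2483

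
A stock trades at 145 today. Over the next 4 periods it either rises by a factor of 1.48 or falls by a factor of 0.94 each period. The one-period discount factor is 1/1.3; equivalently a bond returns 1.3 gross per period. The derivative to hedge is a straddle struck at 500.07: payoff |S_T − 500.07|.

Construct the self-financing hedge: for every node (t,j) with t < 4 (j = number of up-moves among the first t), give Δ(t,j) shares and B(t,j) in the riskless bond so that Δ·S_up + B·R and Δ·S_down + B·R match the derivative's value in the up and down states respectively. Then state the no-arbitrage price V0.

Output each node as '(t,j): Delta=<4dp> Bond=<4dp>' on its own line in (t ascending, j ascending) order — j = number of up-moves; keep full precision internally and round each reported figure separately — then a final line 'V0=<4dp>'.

Under the risk-neutral measure, an up-move has probability p* = (R−d)/(u−d) = 0.6667 and values discount at R = 1.3.
Terminal payoffs: V(4,0)=386.8614, V(4,1)=321.8267, V(4,2)=219.4316, V(4,3)=58.2138, V(4,4)=195.6186
Node (3,0) S=120.4347: V=(p*·321.8267+(1−p*)·386.8614)/1.3=264.2346; Δ=(321.8267−386.8614)/(178.2433−113.2086)=-1.0000; B=V−Δ·S=384.6692
Node (3,1) S=189.6206: V=(p*·219.4316+(1−p*)·321.8267)/1.3=195.0487; Δ=(219.4316−321.8267)/(280.6384−178.2433)=-1.0000; B=V−Δ·S=384.6692
Node (3,2) S=298.5515: V=(p*·58.2138+(1−p*)·219.4316)/1.3=86.1177; Δ=(58.2138−219.4316)/(441.8562−280.6384)=-1.0000; B=V−Δ·S=384.6692
Node (3,3) S=470.0598: V=(p*·195.6186+(1−p*)·58.2138)/1.3=115.2438; Δ=(195.6186−58.2138)/(695.6886−441.8562)=0.5413; B=V−Δ·S=-139.2095
Node (2,0) S=128.1220: V=(p*·195.0487+(1−p*)·264.2346)/1.3=167.7774; Δ=(195.0487−264.2346)/(189.6206−120.4347)=-1.0000; B=V−Δ·S=295.8994
Node (2,1) S=201.7240: V=(p*·86.1177+(1−p*)·195.0487)/1.3=94.1754; Δ=(86.1177−195.0487)/(298.5515−189.6206)=-1.0000; B=V−Δ·S=295.8994
Node (2,2) S=317.6080: V=(p*·115.2438+(1−p*)·86.1177)/1.3=81.1809; Δ=(115.2438−86.1177)/(470.0598−298.5515)=0.1698; B=V−Δ·S=27.2436
Node (1,0) S=136.3000: V=(p*·94.1754+(1−p*)·167.7774)/1.3=91.3149; Δ=(94.1754−167.7774)/(201.7240−128.1220)=-1.0000; B=V−Δ·S=227.6149
Node (1,1) S=214.6000: V=(p*·81.1809+(1−p*)·94.1754)/1.3=65.7787; Δ=(81.1809−94.1754)/(317.6080−201.7240)=-0.1121; B=V−Δ·S=89.8427
Node (0,0) S=145.0000: V=(p*·65.7787+(1−p*)·91.3149)/1.3=57.1468; Δ=(65.7787−91.3149)/(214.6000−136.3000)=-0.3261; B=V−Δ·S=104.4360
Root portfolio cost Δ·145+B reproduces V0=57.1468.

(0,0): Delta=-0.3261 Bond=104.4360
(1,0): Delta=-1.0000 Bond=227.6149
(1,1): Delta=-0.1121 Bond=89.8427
(2,0): Delta=-1.0000 Bond=295.8994
(2,1): Delta=-1.0000 Bond=295.8994
(2,2): Delta=0.1698 Bond=27.2436
(3,0): Delta=-1.0000 Bond=384.6692
(3,1): Delta=-1.0000 Bond=384.6692
(3,2): Delta=-1.0000 Bond=384.6692
(3,3): Delta=0.5413 Bond=-139.2095
V0=57.1468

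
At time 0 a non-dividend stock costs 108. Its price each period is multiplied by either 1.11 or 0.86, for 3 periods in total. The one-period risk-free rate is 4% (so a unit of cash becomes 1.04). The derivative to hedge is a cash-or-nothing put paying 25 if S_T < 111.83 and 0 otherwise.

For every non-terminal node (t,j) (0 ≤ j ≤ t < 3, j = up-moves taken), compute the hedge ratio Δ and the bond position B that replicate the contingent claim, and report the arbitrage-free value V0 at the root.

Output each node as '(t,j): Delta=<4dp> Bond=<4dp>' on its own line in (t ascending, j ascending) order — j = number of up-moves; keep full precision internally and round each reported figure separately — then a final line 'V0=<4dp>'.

(0,0): Delta=-0.3452 Bond=41.5296
(1,0): Delta=-0.7454 Bond=80.3624
(1,1): Delta=-0.2246 Bond=28.7352
(2,0): Delta=0.0000 Bond=24.0385
(2,1): Delta=-0.9700 Bond=106.7308
(2,2): Delta=0.0000 Bond=0.0000
V0=4.2515

Under the risk-neutral measure, an up-move has probability p* = (R−d)/(u−d) = 0.7200 and values discount at R = 1.04.
Terminal values V(3,·): V(3,0)=25.0000, V(3,1)=25.0000, V(3,2)=0.0000, V(3,3)=0.0000
(2,0): S=79.8768. Δ = (V_up−V_dn)/(S_up−S_dn) = (25.0000−25.0000)/(88.6632−68.6940) = 0.0000. V = [p*·25.0000 + (1−p*)·25.0000]/1.04 = 24.0385. B = V − Δ·S = 24.0385.
(2,1): S=103.0968. Δ = (V_up−V_dn)/(S_up−S_dn) = (0.0000−25.0000)/(114.4374−88.6632) = -0.9700. V = [p*·0.0000 + (1−p*)·25.0000]/1.04 = 6.7308. B = V − Δ·S = 106.7308.
(2,2): S=133.0668. Δ = (V_up−V_dn)/(S_up−S_dn) = (0.0000−0.0000)/(147.7041−114.4374) = 0.0000. V = [p*·0.0000 + (1−p*)·0.0000]/1.04 = 0.0000. B = V − Δ·S = 0.0000.
(1,0): S=92.8800. Δ = (V_up−V_dn)/(S_up−S_dn) = (6.7308−24.0385)/(103.0968−79.8768) = -0.7454. V = [p*·6.7308 + (1−p*)·24.0385]/1.04 = 11.1317. B = V − Δ·S = 80.3624.
(1,1): S=119.8800. Δ = (V_up−V_dn)/(S_up−S_dn) = (0.0000−6.7308)/(133.0668−103.0968) = -0.2246. V = [p*·0.0000 + (1−p*)·6.7308]/1.04 = 1.8121. B = V − Δ·S = 28.7352.
(0,0): S=108.0000. Δ = (V_up−V_dn)/(S_up−S_dn) = (1.8121−11.1317)/(119.8800−92.8800) = -0.3452. V = [p*·1.8121 + (1−p*)·11.1317]/1.04 = 4.2515. B = V − Δ·S = 41.5296.
The time-0 hedge costs 4.2515, which is the no-arbitrage price.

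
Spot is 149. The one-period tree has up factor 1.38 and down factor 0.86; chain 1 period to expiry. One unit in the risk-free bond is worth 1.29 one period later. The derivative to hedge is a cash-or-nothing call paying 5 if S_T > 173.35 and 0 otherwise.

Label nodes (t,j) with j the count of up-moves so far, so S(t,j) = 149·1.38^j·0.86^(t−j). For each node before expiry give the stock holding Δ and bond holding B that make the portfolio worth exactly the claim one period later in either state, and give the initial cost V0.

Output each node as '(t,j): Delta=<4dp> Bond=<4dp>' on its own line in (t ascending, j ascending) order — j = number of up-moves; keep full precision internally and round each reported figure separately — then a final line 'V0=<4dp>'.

(0,0): Delta=0.0645 Bond=-6.4103
V0=3.2051

Since d<R<u, set p* = (R−d)/(u−d) = 0.8269; price each node as the discounted p*-expectation of its children.
At expiry t=1: V(1,0)=0.0000, V(1,1)=5.0000
Node (0,0) S=149.0000: V=(p*·5.0000+(1−p*)·0.0000)/1.29=3.2051; Δ=(5.0000−0.0000)/(205.6200−128.1400)=0.0645; B=V−Δ·S=-6.4103
The time-0 hedge costs 3.2051, which is the no-arbitrage price.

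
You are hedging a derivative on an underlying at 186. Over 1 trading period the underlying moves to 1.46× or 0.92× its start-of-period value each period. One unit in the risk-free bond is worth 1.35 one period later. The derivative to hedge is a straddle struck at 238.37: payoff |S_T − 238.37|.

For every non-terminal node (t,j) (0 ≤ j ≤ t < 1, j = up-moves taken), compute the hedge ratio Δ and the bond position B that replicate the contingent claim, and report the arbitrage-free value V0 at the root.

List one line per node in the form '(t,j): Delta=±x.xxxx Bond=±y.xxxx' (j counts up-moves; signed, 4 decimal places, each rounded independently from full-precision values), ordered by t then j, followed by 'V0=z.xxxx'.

Risk-neutral probability p* = (R−d)/(u−d) = (1.35−0.92)/(1.46−0.92) = 0.7963.
At expiry t=1: V(1,0)=67.2500, V(1,1)=33.1900
  t=0,j=0: stock 186.0000 → up 271.5600 (V=33.1900), down 171.1200 (V=67.2500). Price 29.7246; hedge Δ=-0.3391, bond B=92.7986.
Each (Δ,B) replicates both successor values, so the strategy is self-financing and V0 is arbitrage-free.

(0,0): Delta=-0.3391 Bond=92.7986
V0=29.7246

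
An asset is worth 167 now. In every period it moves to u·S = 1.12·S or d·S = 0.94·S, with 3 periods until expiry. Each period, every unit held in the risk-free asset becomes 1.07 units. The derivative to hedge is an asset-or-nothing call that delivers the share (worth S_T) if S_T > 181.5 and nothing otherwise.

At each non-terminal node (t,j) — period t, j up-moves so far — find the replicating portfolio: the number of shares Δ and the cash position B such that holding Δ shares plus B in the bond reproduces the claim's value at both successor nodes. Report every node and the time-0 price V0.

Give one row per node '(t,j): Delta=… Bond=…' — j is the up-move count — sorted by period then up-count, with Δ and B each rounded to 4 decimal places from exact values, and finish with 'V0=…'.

Risk-neutral probability p* = (R−d)/(u−d) = (1.07−0.94)/(1.12−0.94) = 0.7222.
Terminal values V(3,·): V(3,0)=0.0000, V(3,1)=0.0000, V(3,2)=196.9157, V(3,3)=234.6230
Node (2,0) S=147.5612: V=(p*·0.0000+(1−p*)·0.0000)/1.07=0.0000; Δ=(0.0000−0.0000)/(165.2685−138.7075)=0.0000; B=V−Δ·S=0.0000
Node (2,1) S=175.8176: V=(p*·196.9157+(1−p*)·0.0000)/1.07=132.9130; Δ=(196.9157−0.0000)/(196.9157−165.2685)=6.2222; B=V−Δ·S=-961.0632
Node (2,2) S=209.4848: V=(p*·234.6230+(1−p*)·196.9157)/1.07=209.4848; Δ=(234.6230−196.9157)/(234.6230−196.9157)=1.0000; B=V−Δ·S=0.0000
Node (1,0) S=156.9800: V=(p*·132.9130+(1−p*)·0.0000)/1.07=89.7128; Δ=(132.9130−0.0000)/(175.8176−147.5612)=4.7038; B=V−Δ·S=-648.6927
Node (1,1) S=187.0400: V=(p*·209.4848+(1−p*)·132.9130)/1.07=175.9017; Δ=(209.4848−132.9130)/(209.4848−175.8176)=2.2744; B=V−Δ·S=-249.4972
Node (0,0) S=167.0000: V=(p*·175.9017+(1−p*)·89.7128)/1.07=142.0190; Δ=(175.9017−89.7128)/(187.0400−156.9800)=2.8672; B=V−Δ·S=-336.8083
Check: Δ(0,0)·S0 + B(0,0) = 142.0190 = V0.

(0,0): Delta=2.8672 Bond=-336.8083
(1,0): Delta=4.7038 Bond=-648.6927
(1,1): Delta=2.2744 Bond=-249.4972
(2,0): Delta=0.0000 Bond=0.0000
(2,1): Delta=6.2222 Bond=-961.0632
(2,2): Delta=1.0000 Bond=0.0000
V0=142.0190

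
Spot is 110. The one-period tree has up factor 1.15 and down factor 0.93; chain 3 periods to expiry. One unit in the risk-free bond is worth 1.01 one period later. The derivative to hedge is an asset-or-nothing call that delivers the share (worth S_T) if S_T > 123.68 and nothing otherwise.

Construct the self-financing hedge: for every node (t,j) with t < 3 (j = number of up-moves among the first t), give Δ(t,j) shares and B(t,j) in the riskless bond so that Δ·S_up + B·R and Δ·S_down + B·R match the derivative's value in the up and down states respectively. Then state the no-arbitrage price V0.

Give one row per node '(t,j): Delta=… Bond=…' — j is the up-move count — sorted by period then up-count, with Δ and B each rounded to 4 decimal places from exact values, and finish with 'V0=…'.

No-arbitrage ⇒ martingale measure with p* = (R−d)/(u−d) = 0.3636.
Terminal payoffs: V(3,0)=0.0000, V(3,1)=0.0000, V(3,2)=135.2917, V(3,3)=167.2962
  t=2,j=0: stock 95.1390 → up 109.4099 (V=0.0000), down 88.4793 (V=0.0000). Price 0.0000; hedge Δ=0.0000, bond B=0.0000.
  t=2,j=1: stock 117.6450 → up 135.2917 (V=135.2917), down 109.4099 (V=0.0000). Price 48.7099; hedge Δ=5.2273, bond B=-566.2526.
  t=2,j=2: stock 145.4750 → up 167.2962 (V=167.2962), down 135.2917 (V=135.2917). Price 145.4750; hedge Δ=1.0000, bond B=0.0000.
  t=1,j=0: stock 102.3000 → up 117.6450 (V=48.7099), down 95.1390 (V=0.0000). Price 17.5373; hedge Δ=2.1643, bond B=-203.8713.
  t=1,j=1: stock 126.5000 → up 145.4750 (V=145.4750), down 117.6450 (V=48.7099). Price 83.0665; hedge Δ=3.4770, bond B=-356.7748.
  t=0,j=0: stock 110.0000 → up 126.5000 (V=83.0665), down 102.3000 (V=17.5373). Price 40.9566; hedge Δ=2.7078, bond B=-256.9036.
Root portfolio cost Δ·110+B reproduces V0=40.9566.

(0,0): Delta=2.7078 Bond=-256.9036
(1,0): Delta=2.1643 Bond=-203.8713
(1,1): Delta=3.4770 Bond=-356.7748
(2,0): Delta=0.0000 Bond=0.0000
(2,1): Delta=5.2273 Bond=-566.2526
(2,2): Delta=1.0000 Bond=0.0000
V0=40.9566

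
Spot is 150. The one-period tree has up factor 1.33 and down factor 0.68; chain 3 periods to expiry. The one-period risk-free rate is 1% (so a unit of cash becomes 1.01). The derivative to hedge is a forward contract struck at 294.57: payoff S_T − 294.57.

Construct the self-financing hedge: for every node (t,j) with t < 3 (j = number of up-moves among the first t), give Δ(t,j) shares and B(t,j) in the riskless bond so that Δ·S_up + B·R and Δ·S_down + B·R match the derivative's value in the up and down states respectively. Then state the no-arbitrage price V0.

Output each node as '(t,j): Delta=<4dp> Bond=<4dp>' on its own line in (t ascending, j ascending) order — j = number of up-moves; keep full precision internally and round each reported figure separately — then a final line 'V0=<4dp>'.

(0,0): Delta=1.0000 Bond=-285.9067
(1,0): Delta=1.0000 Bond=-288.7658
(1,1): Delta=1.0000 Bond=-288.7658
(2,0): Delta=1.0000 Bond=-291.6535
(2,1): Delta=1.0000 Bond=-291.6535
(2,2): Delta=1.0000 Bond=-291.6535
V0=-135.9067

The replicating-portfolio and risk-neutral prices coincide; use p* = (1.01−0.68)/(1.33−0.68) = 0.5077 for the latter.
At expiry t=3: V(3,0)=-247.4052, V(3,1)=-202.3212, V(3,2)=-114.1422, V(3,3)=58.3256
  t=2,j=0: stock 69.3600 → up 92.2488 (V=-202.3212), down 47.1648 (V=-247.4052). Price -222.2935; hedge Δ=1.0000, bond B=-291.6535.
  t=2,j=1: stock 135.6600 → up 180.4278 (V=-114.1422), down 92.2488 (V=-202.3212). Price -155.9935; hedge Δ=1.0000, bond B=-291.6535.
  t=2,j=2: stock 265.3350 → up 352.8956 (V=58.3256), down 180.4278 (V=-114.1422). Price -26.3185; hedge Δ=1.0000, bond B=-291.6535.
  t=1,j=0: stock 102.0000 → up 135.6600 (V=-155.9935), down 69.3600 (V=-222.2935). Price -186.7658; hedge Δ=1.0000, bond B=-288.7658.
  t=1,j=1: stock 199.5000 → up 265.3350 (V=-26.3185), down 135.6600 (V=-155.9935). Price -89.2658; hedge Δ=1.0000, bond B=-288.7658.
  t=0,j=0: stock 150.0000 → up 199.5000 (V=-89.2658), down 102.0000 (V=-186.7658). Price -135.9067; hedge Δ=1.0000, bond B=-285.9067.
Root portfolio cost Δ·150+B reproduces V0=-135.9067.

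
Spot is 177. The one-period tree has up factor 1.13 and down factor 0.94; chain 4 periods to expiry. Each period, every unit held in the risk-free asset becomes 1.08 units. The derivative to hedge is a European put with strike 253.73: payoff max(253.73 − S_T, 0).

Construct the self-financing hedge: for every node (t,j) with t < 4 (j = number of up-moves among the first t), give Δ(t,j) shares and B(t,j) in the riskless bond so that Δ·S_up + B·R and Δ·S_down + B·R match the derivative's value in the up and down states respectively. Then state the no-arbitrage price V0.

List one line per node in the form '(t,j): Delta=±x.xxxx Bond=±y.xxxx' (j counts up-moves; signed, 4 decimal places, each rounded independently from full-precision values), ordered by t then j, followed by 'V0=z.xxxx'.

Risk-neutral probability p* = (R−d)/(u−d) = (1.08−0.94)/(1.13−0.94) = 0.7368.
Terminal values V(4,·): V(4,0)=115.5374, V(4,1)=87.6049, V(4,2)=54.0264, V(4,3)=13.6608, V(4,4)=0.0000
Node (3,0) S=147.0134: V=(p*·87.6049+(1−p*)·115.5374)/1.08=87.9218; Δ=(87.6049−115.5374)/(166.1251−138.1926)=-1.0000; B=V−Δ·S=234.9352
Node (3,1) S=176.7288: V=(p*·54.0264+(1−p*)·87.6049)/1.08=58.2063; Δ=(54.0264−87.6049)/(199.7036−166.1251)=-1.0000; B=V−Δ·S=234.9352
Node (3,2) S=212.4506: V=(p*·13.6608+(1−p*)·54.0264)/1.08=22.4846; Δ=(13.6608−54.0264)/(240.0692−199.7036)=-1.0000; B=V−Δ·S=234.9352
Node (3,3) S=255.3928: V=(p*·0.0000+(1−p*)·13.6608)/1.08=3.3287; Δ=(0.0000−13.6608)/(288.5938−240.0692)=-0.2815; B=V−Δ·S=75.2276
Node (2,0) S=156.3972: V=(p*·58.2063+(1−p*)·87.9218)/1.08=61.1354; Δ=(58.2063−87.9218)/(176.7288−147.0134)=-1.0000; B=V−Δ·S=217.5326
Node (2,1) S=188.0094: V=(p*·22.4846+(1−p*)·58.2063)/1.08=29.5232; Δ=(22.4846−58.2063)/(212.4506−176.7288)=-1.0000; B=V−Δ·S=217.5326
Node (2,2) S=226.0113: V=(p*·3.3287+(1−p*)·22.4846)/1.08=7.7497; Δ=(3.3287−22.4846)/(255.3928−212.4506)=-0.4461; B=V−Δ·S=108.5703
Node (1,0) S=166.3800: V=(p*·29.5232+(1−p*)·61.1354)/1.08=35.0391; Δ=(29.5232−61.1354)/(188.0094−156.3972)=-1.0000; B=V−Δ·S=201.4191
Node (1,1) S=200.0100: V=(p*·7.7497+(1−p*)·29.5232)/1.08=12.4811; Δ=(7.7497−29.5232)/(226.0113−188.0094)=-0.5730; B=V−Δ·S=127.0783
Node (0,0) S=177.0000: V=(p*·12.4811+(1−p*)·35.0391)/1.08=17.0531; Δ=(12.4811−35.0391)/(200.0100−166.3800)=-0.6708; B=V−Δ·S=135.7793
The time-0 hedge costs 17.0531, which is the no-arbitrage price.

(0,0): Delta=-0.6708 Bond=135.7793
(1,0): Delta=-1.0000 Bond=201.4191
(1,1): Delta=-0.5730 Bond=127.0783
(2,0): Delta=-1.0000 Bond=217.5326
(2,1): Delta=-1.0000 Bond=217.5326
(2,2): Delta=-0.4461 Bond=108.5703
(3,0): Delta=-1.0000 Bond=234.9352
(3,1): Delta=-1.0000 Bond=234.9352
(3,2): Delta=-1.0000 Bond=234.9352
(3,3): Delta=-0.2815 Bond=75.2276
V0=17.0531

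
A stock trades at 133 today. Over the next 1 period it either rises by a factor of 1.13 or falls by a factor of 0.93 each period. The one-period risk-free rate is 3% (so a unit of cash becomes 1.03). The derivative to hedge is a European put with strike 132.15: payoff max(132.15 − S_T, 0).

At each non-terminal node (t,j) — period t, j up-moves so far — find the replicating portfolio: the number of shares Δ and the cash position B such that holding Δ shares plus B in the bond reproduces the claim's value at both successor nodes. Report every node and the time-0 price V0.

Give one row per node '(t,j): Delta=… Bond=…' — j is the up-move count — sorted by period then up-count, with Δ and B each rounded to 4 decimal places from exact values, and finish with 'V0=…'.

Since d<R<u, set p* = (R−d)/(u−d) = 0.5000; price each node as the discounted p*-expectation of its children.
At expiry t=1: V(1,0)=8.4600, V(1,1)=0.0000
  t=0,j=0: stock 133.0000 → up 150.2900 (V=0.0000), down 123.6900 (V=8.4600). Price 4.1068; hedge Δ=-0.3180, bond B=46.4068.
The time-0 hedge costs 4.1068, which is the no-arbitrage price.

(0,0): Delta=-0.3180 Bond=46.4068
V0=4.1068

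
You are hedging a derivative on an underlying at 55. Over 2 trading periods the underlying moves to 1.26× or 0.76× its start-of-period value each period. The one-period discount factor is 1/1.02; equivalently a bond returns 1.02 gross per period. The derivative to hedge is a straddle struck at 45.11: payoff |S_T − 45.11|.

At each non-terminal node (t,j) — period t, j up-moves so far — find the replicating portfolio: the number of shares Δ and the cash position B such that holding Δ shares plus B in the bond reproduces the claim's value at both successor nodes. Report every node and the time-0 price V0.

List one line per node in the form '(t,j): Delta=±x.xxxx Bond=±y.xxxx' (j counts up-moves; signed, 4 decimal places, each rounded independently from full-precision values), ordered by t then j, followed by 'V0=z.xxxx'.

Risk-neutral probability p* = (R−d)/(u−d) = (1.02−0.76)/(1.26−0.76) = 0.5200.
Payoff layer (t=2): V(2,0)=13.3420, V(2,1)=7.5580, V(2,2)=42.2080
  t=1,j=0: stock 41.8000 → up 52.6680 (V=7.5580), down 31.7680 (V=13.3420). Price 10.1317; hedge Δ=-0.2767, bond B=21.6997.
  t=1,j=1: stock 69.3000 → up 87.3180 (V=42.2080), down 52.6680 (V=7.5580). Price 25.0745; hedge Δ=1.0000, bond B=-44.2255.
  t=0,j=0: stock 55.0000 → up 69.3000 (V=25.0745), down 41.8000 (V=10.1317). Price 17.5509; hedge Δ=0.5434, bond B=-12.3347.
Check: Δ(0,0)·S0 + B(0,0) = 17.5509 = V0.

(0,0): Delta=0.5434 Bond=-12.3347
(1,0): Delta=-0.2767 Bond=21.6997
(1,1): Delta=1.0000 Bond=-44.2255
V0=17.5509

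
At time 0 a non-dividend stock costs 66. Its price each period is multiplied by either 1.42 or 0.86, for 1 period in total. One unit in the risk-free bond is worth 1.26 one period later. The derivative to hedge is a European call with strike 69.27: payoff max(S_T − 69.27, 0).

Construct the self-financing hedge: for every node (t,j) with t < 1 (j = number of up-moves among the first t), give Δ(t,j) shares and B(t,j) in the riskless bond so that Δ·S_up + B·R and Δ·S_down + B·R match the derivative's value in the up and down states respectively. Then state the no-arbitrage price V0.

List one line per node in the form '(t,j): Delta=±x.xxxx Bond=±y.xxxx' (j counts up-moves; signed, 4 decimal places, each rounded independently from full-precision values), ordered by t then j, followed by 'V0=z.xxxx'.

Risk-neutral probability p* = (R−d)/(u−d) = (1.26−0.86)/(1.42−0.86) = 0.7143.
Terminal payoffs: V(1,0)=0.0000, V(1,1)=24.4500
  t=0,j=0: stock 66.0000 → up 93.7200 (V=24.4500), down 56.7600 (V=0.0000). Price 13.8605; hedge Δ=0.6615, bond B=-29.8002.
Check: Δ(0,0)·S0 + B(0,0) = 13.8605 = V0.

(0,0): Delta=0.6615 Bond=-29.8002
V0=13.8605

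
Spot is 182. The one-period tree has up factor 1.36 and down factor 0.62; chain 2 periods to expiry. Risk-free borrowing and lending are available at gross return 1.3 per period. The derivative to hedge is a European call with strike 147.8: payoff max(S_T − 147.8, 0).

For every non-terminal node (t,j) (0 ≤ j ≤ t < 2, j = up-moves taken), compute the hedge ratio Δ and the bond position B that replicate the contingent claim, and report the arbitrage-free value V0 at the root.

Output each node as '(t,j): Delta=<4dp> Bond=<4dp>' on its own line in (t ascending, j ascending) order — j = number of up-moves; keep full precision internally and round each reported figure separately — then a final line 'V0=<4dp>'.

Under the risk-neutral measure, an up-move has probability p* = (R−d)/(u−d) = 0.9189 and values discount at R = 1.3.
Terminal values V(2,·): V(2,0)=0.0000, V(2,1)=5.6624, V(2,2)=188.8272
(1,0): S=112.8400. Δ = (V_up−V_dn)/(S_up−S_dn) = (5.6624−0.0000)/(153.4624−69.9608) = 0.0678. V = [p*·5.6624 + (1−p*)·0.0000]/1.3 = 4.0025. B = V − Δ·S = -3.6494.
(1,1): S=247.5200. Δ = (V_up−V_dn)/(S_up−S_dn) = (188.8272−5.6624)/(336.6272−153.4624) = 1.0000. V = [p*·188.8272 + (1−p*)·5.6624]/1.3 = 133.8277. B = V − Δ·S = -113.6923.
(0,0): S=182.0000. Δ = (V_up−V_dn)/(S_up−S_dn) = (133.8277−4.0025)/(247.5200−112.8400) = 0.9640. V = [p*·133.8277 + (1−p*)·4.0025]/1.3 = 94.8472. B = V − Δ·S = -80.5922.
The time-0 hedge costs 94.8472, which is the no-arbitrage price.

(0,0): Delta=0.9640 Bond=-80.5922
(1,0): Delta=0.0678 Bond=-3.6494
(1,1): Delta=1.0000 Bond=-113.6923
V0=94.8472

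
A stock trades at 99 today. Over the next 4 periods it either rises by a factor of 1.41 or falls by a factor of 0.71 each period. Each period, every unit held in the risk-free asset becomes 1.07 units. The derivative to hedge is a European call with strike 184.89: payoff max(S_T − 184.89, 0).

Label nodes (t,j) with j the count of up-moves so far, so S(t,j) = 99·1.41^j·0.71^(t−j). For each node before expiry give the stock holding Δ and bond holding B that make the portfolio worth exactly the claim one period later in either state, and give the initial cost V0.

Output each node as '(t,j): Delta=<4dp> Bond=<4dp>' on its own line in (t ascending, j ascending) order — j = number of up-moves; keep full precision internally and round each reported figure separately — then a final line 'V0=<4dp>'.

No-arbitrage ⇒ martingale measure with p* = (R−d)/(u−d) = 0.5143.
Terminal values V(4,·): V(4,0)=0.0000, V(4,1)=0.0000, V(4,2)=0.0000, V(4,3)=12.1484, V(4,4)=206.4116
(3,0): S=35.4332. Δ = (V_up−V_dn)/(S_up−S_dn) = (0.0000−0.0000)/(49.9608−25.1576) = 0.0000. V = [p*·0.0000 + (1−p*)·0.0000]/1.07 = 0.0000. B = V − Δ·S = 0.0000.
(3,1): S=70.3673. Δ = (V_up−V_dn)/(S_up−S_dn) = (0.0000−0.0000)/(99.2179−49.9608) = 0.0000. V = [p*·0.0000 + (1−p*)·0.0000]/1.07 = 0.0000. B = V − Δ·S = 0.0000.
(3,2): S=139.7435. Δ = (V_up−V_dn)/(S_up−S_dn) = (12.1484−0.0000)/(197.0384−99.2179) = 0.1242. V = [p*·12.1484 + (1−p*)·0.0000]/1.07 = 5.8390. B = V − Δ·S = -11.5158.
(3,3): S=277.5189. Δ = (V_up−V_dn)/(S_up−S_dn) = (206.4116−12.1484)/(391.3016−197.0384) = 1.0000. V = [p*·206.4116 + (1−p*)·12.1484]/1.07 = 104.7245. B = V − Δ·S = -172.7944.
(2,0): S=49.9059. Δ = (V_up−V_dn)/(S_up−S_dn) = (0.0000−0.0000)/(70.3673−35.4332) = 0.0000. V = [p*·0.0000 + (1−p*)·0.0000]/1.07 = 0.0000. B = V − Δ·S = 0.0000.
(2,1): S=99.1089. Δ = (V_up−V_dn)/(S_up−S_dn) = (5.8390−0.0000)/(139.7435−70.3673) = 0.0842. V = [p*·5.8390 + (1−p*)·0.0000]/1.07 = 2.8065. B = V − Δ·S = -5.5350.
(2,2): S=196.8219. Δ = (V_up−V_dn)/(S_up−S_dn) = (104.7245−5.8390)/(277.5189−139.7435) = 0.7177. V = [p*·104.7245 + (1−p*)·5.8390]/1.07 = 52.9854. B = V − Δ·S = -88.2795.
(1,0): S=70.2900. Δ = (V_up−V_dn)/(S_up−S_dn) = (2.8065−0.0000)/(99.1089−49.9059) = 0.0570. V = [p*·2.8065 + (1−p*)·0.0000]/1.07 = 1.3489. B = V − Δ·S = -2.6603.
(1,1): S=139.5900. Δ = (V_up−V_dn)/(S_up−S_dn) = (52.9854−2.8065)/(196.8219−99.1089) = 0.5135. V = [p*·52.9854 + (1−p*)·2.8065]/1.07 = 26.7409. B = V − Δ·S = -44.9433.
(0,0): S=99.0000. Δ = (V_up−V_dn)/(S_up−S_dn) = (26.7409−1.3489)/(139.5900−70.2900) = 0.3664. V = [p*·26.7409 + (1−p*)·1.3489]/1.07 = 13.4651. B = V − Δ·S = -22.8092.
Self-financing check: at every node Δ·S+B equals the discounted successor values.

(0,0): Delta=0.3664 Bond=-22.8092
(1,0): Delta=0.0570 Bond=-2.6603
(1,1): Delta=0.5135 Bond=-44.9433
(2,0): Delta=0.0000 Bond=0.0000
(2,1): Delta=0.0842 Bond=-5.5350
(2,2): Delta=0.7177 Bond=-88.2795
(3,0): Delta=0.0000 Bond=0.0000
(3,1): Delta=0.0000 Bond=0.0000
(3,2): Delta=0.1242 Bond=-11.5158
(3,3): Delta=1.0000 Bond=-172.7944
V0=13.4651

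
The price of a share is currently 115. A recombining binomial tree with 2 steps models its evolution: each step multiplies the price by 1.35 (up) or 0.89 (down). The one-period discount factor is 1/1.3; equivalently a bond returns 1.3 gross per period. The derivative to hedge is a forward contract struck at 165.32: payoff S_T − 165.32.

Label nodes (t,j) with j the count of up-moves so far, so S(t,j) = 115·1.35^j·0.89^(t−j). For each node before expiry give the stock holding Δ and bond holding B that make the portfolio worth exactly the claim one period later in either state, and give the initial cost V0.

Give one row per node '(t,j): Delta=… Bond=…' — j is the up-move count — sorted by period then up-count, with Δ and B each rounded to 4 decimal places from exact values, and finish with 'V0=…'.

(0,0): Delta=1.0000 Bond=-97.8225
(1,0): Delta=1.0000 Bond=-127.1692
(1,1): Delta=1.0000 Bond=-127.1692
V0=17.1775

The replicating-portfolio and risk-neutral prices coincide; use p* = (1.3−0.89)/(1.35−0.89) = 0.8913 for the latter.
At expiry t=2: V(2,0)=-74.2285, V(2,1)=-27.1475, V(2,2)=44.2675
Node (1,0) S=102.3500: V=(p*·-27.1475+(1−p*)·-74.2285)/1.3=-24.8192; Δ=(-27.1475−-74.2285)/(138.1725−91.0915)=1.0000; B=V−Δ·S=-127.1692
Node (1,1) S=155.2500: V=(p*·44.2675+(1−p*)·-27.1475)/1.3=28.0808; Δ=(44.2675−-27.1475)/(209.5875−138.1725)=1.0000; B=V−Δ·S=-127.1692
Node (0,0) S=115.0000: V=(p*·28.0808+(1−p*)·-24.8192)/1.3=17.1775; Δ=(28.0808−-24.8192)/(155.2500−102.3500)=1.0000; B=V−Δ·S=-97.8225
Self-financing check: at every node Δ·S+B equals the discounted successor values.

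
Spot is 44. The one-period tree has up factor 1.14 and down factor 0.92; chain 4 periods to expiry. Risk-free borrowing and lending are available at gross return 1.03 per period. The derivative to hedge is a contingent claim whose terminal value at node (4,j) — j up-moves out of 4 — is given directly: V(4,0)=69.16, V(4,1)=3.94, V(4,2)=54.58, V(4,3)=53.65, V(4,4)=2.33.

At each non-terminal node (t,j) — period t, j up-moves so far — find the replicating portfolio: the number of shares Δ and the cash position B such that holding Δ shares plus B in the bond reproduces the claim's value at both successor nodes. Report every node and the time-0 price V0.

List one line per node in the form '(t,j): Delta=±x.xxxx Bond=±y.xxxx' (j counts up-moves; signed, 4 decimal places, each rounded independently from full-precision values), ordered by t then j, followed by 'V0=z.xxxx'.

No-arbitrage ⇒ martingale measure with p* = (R−d)/(u−d) = 0.5000.
Terminal values V(4,·): V(4,0)=69.1600, V(4,1)=3.9400, V(4,2)=54.5800, V(4,3)=53.6500, V(4,4)=2.3300
(3,0): S=34.2623. Δ = (V_up−V_dn)/(S_up−S_dn) = (3.9400−69.1600)/(39.0590−31.5213) = -8.6525. V = [p*·3.9400 + (1−p*)·69.1600]/1.03 = 35.4854. B = V − Δ·S = 331.9400.
(3,1): S=42.4554. Δ = (V_up−V_dn)/(S_up−S_dn) = (54.5800−3.9400)/(48.3992−39.0590) = 5.4217. V = [p*·54.5800 + (1−p*)·3.9400]/1.03 = 28.4078. B = V − Δ·S = -201.7741.
(3,2): S=52.6078. Δ = (V_up−V_dn)/(S_up−S_dn) = (53.6500−54.5800)/(59.9729−48.3992) = -0.0804. V = [p*·53.6500 + (1−p*)·54.5800]/1.03 = 52.5388. B = V − Δ·S = 56.7661.
(3,3): S=65.1879. Δ = (V_up−V_dn)/(S_up−S_dn) = (2.3300−53.6500)/(74.3142−59.9729) = -3.5785. V = [p*·2.3300 + (1−p*)·53.6500]/1.03 = 27.1748. B = V − Δ·S = 260.4475.
(2,0): S=37.2416. Δ = (V_up−V_dn)/(S_up−S_dn) = (28.4078−35.4854)/(42.4554−34.2623) = -0.8639. V = [p*·28.4078 + (1−p*)·35.4854]/1.03 = 31.0161. B = V − Δ·S = 63.1873.
(2,1): S=46.1472. Δ = (V_up−V_dn)/(S_up−S_dn) = (52.5388−28.4078)/(52.6078−42.4554) = 2.3769. V = [p*·52.5388 + (1−p*)·28.4078]/1.03 = 39.2945. B = V − Δ·S = -70.3922.
(2,2): S=57.1824. Δ = (V_up−V_dn)/(S_up−S_dn) = (27.1748−52.5388)/(65.1879−52.6078) = -2.0162. V = [p*·27.1748 + (1−p*)·52.5388]/1.03 = 38.6959. B = V − Δ·S = 153.9872.
(1,0): S=40.4800. Δ = (V_up−V_dn)/(S_up−S_dn) = (39.2945−31.0161)/(46.1472−37.2416) = 0.9296. V = [p*·39.2945 + (1−p*)·31.0161]/1.03 = 34.1314. B = V − Δ·S = -3.4975.
(1,1): S=50.1600. Δ = (V_up−V_dn)/(S_up−S_dn) = (38.6959−39.2945)/(57.1824−46.1472) = -0.0542. V = [p*·38.6959 + (1−p*)·39.2945]/1.03 = 37.8594. B = V − Δ·S = 40.5801.
(0,0): S=44.0000. Δ = (V_up−V_dn)/(S_up−S_dn) = (37.8594−34.1314)/(50.1600−40.4800) = 0.3851. V = [p*·37.8594 + (1−p*)·34.1314]/1.03 = 34.9470. B = V − Δ·S = 18.0013.
Each (Δ,B) replicates both successor values, so the strategy is self-financing and V0 is arbitrage-free.

(0,0): Delta=0.3851 Bond=18.0013
(1,0): Delta=0.9296 Bond=-3.4975
(1,1): Delta=-0.0542 Bond=40.5801
(2,0): Delta=-0.8639 Bond=63.1873
(2,1): Delta=2.3769 Bond=-70.3922
(2,2): Delta=-2.0162 Bond=153.9872
(3,0): Delta=-8.6525 Bond=331.9400
(3,1): Delta=5.4217 Bond=-201.7741
(3,2): Delta=-0.0804 Bond=56.7661
(3,3): Delta=-3.5785 Bond=260.4475
V0=34.9470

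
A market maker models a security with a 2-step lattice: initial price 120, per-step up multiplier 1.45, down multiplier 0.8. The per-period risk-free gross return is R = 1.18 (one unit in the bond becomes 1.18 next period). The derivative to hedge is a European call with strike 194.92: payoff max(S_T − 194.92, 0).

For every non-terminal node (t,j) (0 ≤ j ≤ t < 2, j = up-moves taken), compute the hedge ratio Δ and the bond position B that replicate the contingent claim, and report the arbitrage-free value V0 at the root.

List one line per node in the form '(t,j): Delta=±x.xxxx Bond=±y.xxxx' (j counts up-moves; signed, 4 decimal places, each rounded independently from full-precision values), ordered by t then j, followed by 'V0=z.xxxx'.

(0,0): Delta=0.3645 Bond=-29.6513
(1,0): Delta=0.0000 Bond=0.0000
(1,1): Delta=0.5073 Bond=-59.8488
V0=14.0844

Since d<R<u, set p* = (R−d)/(u−d) = 0.5846; price each node as the discounted p*-expectation of its children.
Terminal values V(2,·): V(2,0)=0.0000, V(2,1)=0.0000, V(2,2)=57.3800
Node (1,0) S=96.0000: V=(p*·0.0000+(1−p*)·0.0000)/1.18=0.0000; Δ=(0.0000−0.0000)/(139.2000−76.8000)=0.0000; B=V−Δ·S=0.0000
Node (1,1) S=174.0000: V=(p*·57.3800+(1−p*)·0.0000)/1.18=28.4282; Δ=(57.3800−0.0000)/(252.3000−139.2000)=0.5073; B=V−Δ·S=-59.8488
Node (0,0) S=120.0000: V=(p*·28.4282+(1−p*)·0.0000)/1.18=14.0844; Δ=(28.4282−0.0000)/(174.0000−96.0000)=0.3645; B=V−Δ·S=-29.6513
Each (Δ,B) replicates both successor values, so the strategy is self-financing and V0 is arbitrage-free.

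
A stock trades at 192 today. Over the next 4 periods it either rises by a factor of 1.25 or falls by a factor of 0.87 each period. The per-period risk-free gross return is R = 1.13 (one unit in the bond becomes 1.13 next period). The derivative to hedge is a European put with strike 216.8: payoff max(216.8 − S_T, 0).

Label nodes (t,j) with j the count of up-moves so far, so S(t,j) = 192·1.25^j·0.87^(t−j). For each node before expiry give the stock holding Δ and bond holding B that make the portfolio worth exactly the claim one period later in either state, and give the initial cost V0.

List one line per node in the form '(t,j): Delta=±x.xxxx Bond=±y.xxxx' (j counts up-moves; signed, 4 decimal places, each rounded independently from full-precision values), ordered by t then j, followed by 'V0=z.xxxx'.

(0,0): Delta=-0.1286 Bond=28.4532
(1,0): Delta=-0.3724 Bond=72.8712
(1,1): Delta=-0.0503 Bond=13.3587
(2,0): Delta=-0.8874 Bond=157.1871
(2,1): Delta=-0.2070 Bond=47.8017
(2,2): Delta=0.0000 Bond=0.0000
(3,0): Delta=-1.0000 Bond=191.8584
(3,1): Delta=-0.8512 Bond=171.0505
(3,2): Delta=0.0000 Bond=0.0000
(3,3): Delta=0.0000 Bond=0.0000
V0=3.7575

Since d<R<u, set p* = (R−d)/(u−d) = 0.6842; price each node as the discounted p*-expectation of its children.
Terminal values V(4,·): V(4,0)=106.8037, V(4,1)=58.7593, V(4,2)=0.0000, V(4,3)=0.0000, V(4,4)=0.0000
Node (3,0) S=126.4326: V=(p*·58.7593+(1−p*)·106.8037)/1.13=65.4258; Δ=(58.7593−106.8037)/(158.0407−109.9963)=-1.0000; B=V−Δ·S=191.8584
Node (3,1) S=181.6560: V=(p*·0.0000+(1−p*)·58.7593)/1.13=16.4209; Δ=(0.0000−58.7593)/(227.0700−158.0407)=-0.8512; B=V−Δ·S=171.0505
Node (3,2) S=261.0000: V=(p*·0.0000+(1−p*)·0.0000)/1.13=0.0000; Δ=(0.0000−0.0000)/(326.2500−227.0700)=0.0000; B=V−Δ·S=0.0000
Node (3,3) S=375.0000: V=(p*·0.0000+(1−p*)·0.0000)/1.13=0.0000; Δ=(0.0000−0.0000)/(468.7500−326.2500)=0.0000; B=V−Δ·S=0.0000
Node (2,0) S=145.3248: V=(p*·16.4209+(1−p*)·65.4258)/1.13=28.2266; Δ=(16.4209−65.4258)/(181.6560−126.4326)=-0.8874; B=V−Δ·S=157.1871
Node (2,1) S=208.8000: V=(p*·0.0000+(1−p*)·16.4209)/1.13=4.5890; Δ=(0.0000−16.4209)/(261.0000−181.6560)=-0.2070; B=V−Δ·S=47.8017
Node (2,2) S=300.0000: V=(p*·0.0000+(1−p*)·0.0000)/1.13=0.0000; Δ=(0.0000−0.0000)/(375.0000−261.0000)=0.0000; B=V−Δ·S=0.0000
Node (1,0) S=167.0400: V=(p*·4.5890+(1−p*)·28.2266)/1.13=10.6668; Δ=(4.5890−28.2266)/(208.8000−145.3248)=-0.3724; B=V−Δ·S=72.8712
Node (1,1) S=240.0000: V=(p*·0.0000+(1−p*)·4.5890)/1.13=1.2824; Δ=(0.0000−4.5890)/(300.0000−208.8000)=-0.0503; B=V−Δ·S=13.3587
Node (0,0) S=192.0000: V=(p*·1.2824+(1−p*)·10.6668)/1.13=3.7575; Δ=(1.2824−10.6668)/(240.0000−167.0400)=-0.1286; B=V−Δ·S=28.4532
Check: Δ(0,0)·S0 + B(0,0) = 3.7575 = V0.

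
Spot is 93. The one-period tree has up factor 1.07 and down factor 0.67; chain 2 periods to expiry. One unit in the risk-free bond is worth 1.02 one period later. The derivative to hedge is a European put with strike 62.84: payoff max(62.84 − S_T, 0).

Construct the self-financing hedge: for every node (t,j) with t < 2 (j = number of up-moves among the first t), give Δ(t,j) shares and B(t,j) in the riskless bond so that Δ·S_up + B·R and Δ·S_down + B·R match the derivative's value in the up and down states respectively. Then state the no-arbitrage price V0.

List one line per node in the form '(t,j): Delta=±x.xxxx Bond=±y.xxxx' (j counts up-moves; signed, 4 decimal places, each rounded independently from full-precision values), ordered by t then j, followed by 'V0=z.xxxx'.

Under the risk-neutral measure, an up-move has probability p* = (R−d)/(u−d) = 0.8750 and values discount at R = 1.02.
Terminal payoffs: V(2,0)=21.0923, V(2,1)=0.0000, V(2,2)=0.0000
Node (1,0) S=62.3100: V=(p*·0.0000+(1−p*)·21.0923)/1.02=2.5848; Δ=(0.0000−21.0923)/(66.6717−41.7477)=-0.8463; B=V−Δ·S=55.3156
Node (1,1) S=99.5100: V=(p*·0.0000+(1−p*)·0.0000)/1.02=0.0000; Δ=(0.0000−0.0000)/(106.4757−66.6717)=0.0000; B=V−Δ·S=0.0000
Node (0,0) S=93.0000: V=(p*·0.0000+(1−p*)·2.5848)/1.02=0.3168; Δ=(0.0000−2.5848)/(99.5100−62.3100)=-0.0695; B=V−Δ·S=6.7789
The time-0 hedge costs 0.3168, which is the no-arbitrage price.

(0,0): Delta=-0.0695 Bond=6.7789
(1,0): Delta=-0.8463 Bond=55.3156
(1,1): Delta=0.0000 Bond=0.0000
V0=0.3168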